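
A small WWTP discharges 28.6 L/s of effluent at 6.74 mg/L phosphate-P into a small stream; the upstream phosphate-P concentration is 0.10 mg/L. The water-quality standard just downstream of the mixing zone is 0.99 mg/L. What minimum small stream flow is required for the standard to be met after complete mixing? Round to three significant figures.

185 L/s

Set C_mix = 0.99: (Q·0.1000 + 28.60·6.740) / (Q + 28.60) = 0.99
→ Q = 28.60·(6.740 − 0.99)/(0.99 − 0.1000) = 184.8 L/s.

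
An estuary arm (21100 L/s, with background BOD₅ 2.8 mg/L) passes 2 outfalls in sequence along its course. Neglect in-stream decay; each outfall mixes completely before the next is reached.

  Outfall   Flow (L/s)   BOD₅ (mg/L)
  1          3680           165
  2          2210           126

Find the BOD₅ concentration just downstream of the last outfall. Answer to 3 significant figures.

Outfall 1: combined Q = 24780 L/s; C = (21100·2.800 + 3680·165.0)/24780 = 26.89 mg/L.
Outfall 2: combined Q = 26990 L/s; C = (24780·26.89 + 2210·126.0)/26990 = 35.00 mg/L.

35.0 mg/L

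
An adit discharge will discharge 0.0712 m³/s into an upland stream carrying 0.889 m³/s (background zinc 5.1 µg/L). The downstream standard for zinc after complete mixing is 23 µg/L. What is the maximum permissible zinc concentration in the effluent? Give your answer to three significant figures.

At the limit, (Qr·Cr + Qe·Cₑ)/(Qr + Qe) = 23:
Cₑ = (0.9602·23 − 0.8890·5.100) / 0.07120 = 246.5 µg/L.

246 µg/L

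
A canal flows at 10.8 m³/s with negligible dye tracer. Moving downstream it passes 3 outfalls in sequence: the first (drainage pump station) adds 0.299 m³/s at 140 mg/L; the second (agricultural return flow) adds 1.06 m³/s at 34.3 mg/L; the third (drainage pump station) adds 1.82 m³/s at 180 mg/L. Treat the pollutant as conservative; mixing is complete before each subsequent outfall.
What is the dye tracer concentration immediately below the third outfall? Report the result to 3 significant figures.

Below outfall 1: Q → 11.10 m³/s, C = (10.80·0 + 0.2990·140.0)/11.10 = 3.772 mg/L.
Below outfall 2: Q → 12.16 m³/s, C = (11.10·3.772 + 1.060·34.30)/12.16 = 6.433 mg/L.
Below outfall 3: Q → 13.98 m³/s, C = (12.16·6.433 + 1.820·180.0)/13.98 = 29.03 mg/L.

29.0 mg/L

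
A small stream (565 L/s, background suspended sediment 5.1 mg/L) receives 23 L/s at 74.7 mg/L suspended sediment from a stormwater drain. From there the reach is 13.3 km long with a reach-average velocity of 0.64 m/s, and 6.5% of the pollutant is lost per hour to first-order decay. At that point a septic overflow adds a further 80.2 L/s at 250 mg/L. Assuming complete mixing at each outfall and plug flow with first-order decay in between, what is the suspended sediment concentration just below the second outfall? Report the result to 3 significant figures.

34.7 mg/L

Mass balance: C = (565.0·5.100 + 23.00·74.70) / 588.0 = 4600/588.0 = 7.822 mg/L; combined flow 588.0 L/s.
Travel time t = 13.3·1000 / 0.64 = 20780 s = 5.773 h.
6.5%/h lost → k = −ln(1 − 0.065) = 0.06721 h⁻¹.
Applying C = C₀e^(−kt): 7.822 × 0.6784 = 5.307 mg/L.
At the second outfall, C = (588.0·5.307 + 80.20·250.0) / (588.0 + 80.20) = 34.68 mg/L.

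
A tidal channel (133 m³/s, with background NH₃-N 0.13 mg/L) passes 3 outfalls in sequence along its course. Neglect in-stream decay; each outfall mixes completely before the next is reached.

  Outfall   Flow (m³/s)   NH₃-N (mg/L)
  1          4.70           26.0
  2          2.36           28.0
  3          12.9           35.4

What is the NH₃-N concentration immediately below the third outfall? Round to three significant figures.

Below outfall 1: Q → 137.7 m³/s, C = (133.0·0.1300 + 4.700·26.00)/137.7 = 1.013 mg/L.
Below outfall 2: Q → 140.1 m³/s, C = (137.7·1.013 + 2.360·28.00)/140.1 = 1.468 mg/L.
Below outfall 3: Q → 153.0 m³/s, C = (140.1·1.468 + 12.90·35.40)/153.0 = 4.329 mg/L.

4.33 mg/L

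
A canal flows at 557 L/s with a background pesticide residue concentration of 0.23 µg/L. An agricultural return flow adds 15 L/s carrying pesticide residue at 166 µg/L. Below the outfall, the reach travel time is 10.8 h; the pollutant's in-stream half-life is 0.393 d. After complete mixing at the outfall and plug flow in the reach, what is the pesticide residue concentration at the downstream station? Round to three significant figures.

After mixing, C = (557.0·0.2300 + 15.00·166.0) / 572.0 = 2618/572.0 = 4.577 µg/L.
Half-life 0.393 d → k = ln 2 / 0.393 = 1.764 d⁻¹.
After decay, C = 4.577 × e^(−kt) = 4.577 × 0.4522 = 2.070 µg/L.

2.07 µg/L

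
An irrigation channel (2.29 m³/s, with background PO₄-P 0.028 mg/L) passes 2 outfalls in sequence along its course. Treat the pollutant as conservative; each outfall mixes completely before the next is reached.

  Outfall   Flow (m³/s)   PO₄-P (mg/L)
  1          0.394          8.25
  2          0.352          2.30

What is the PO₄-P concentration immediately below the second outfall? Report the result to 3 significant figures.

1.36 mg/L

After outfall 1: Q = 2.290 + 0.3940 = 2.684 m³/s; C = (2.290·0.02800 + 0.3940·8.250)/2.684 = 1.235 mg/L.
After outfall 2: Q = 2.684 + 0.3520 = 3.036 m³/s; C = (2.684·1.235 + 0.3520·2.300)/3.036 = 1.358 mg/L.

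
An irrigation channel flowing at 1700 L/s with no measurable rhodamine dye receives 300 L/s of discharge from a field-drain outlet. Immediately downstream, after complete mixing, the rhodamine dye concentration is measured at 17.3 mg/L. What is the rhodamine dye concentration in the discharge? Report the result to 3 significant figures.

115 mg/L

Mass balance: 1700·0 + 300.0·Cₑ = 2000·17.30
→ Cₑ = (2000·17.30 − 1700·0) / 300.0 = 115.3 mg/L.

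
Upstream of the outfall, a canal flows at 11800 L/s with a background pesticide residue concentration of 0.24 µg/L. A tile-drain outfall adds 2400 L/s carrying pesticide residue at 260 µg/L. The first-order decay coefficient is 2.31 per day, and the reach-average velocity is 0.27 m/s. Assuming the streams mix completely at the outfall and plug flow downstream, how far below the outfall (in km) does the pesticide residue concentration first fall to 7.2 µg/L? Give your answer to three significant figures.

Mixed concentration C = ΣQC/ΣQ = (11800·0.2400 + 2400·260.0) / 14200 = 626800/14200 = 44.14 µg/L.
Set 44.14·exp(−k·t) = 7.2 → t = ln(44.14/7.2)/k = 67820 s = 18.84 h.
Distance = v·t = 0.27·67820 = 18310 m = 18.31 km.

18.3 km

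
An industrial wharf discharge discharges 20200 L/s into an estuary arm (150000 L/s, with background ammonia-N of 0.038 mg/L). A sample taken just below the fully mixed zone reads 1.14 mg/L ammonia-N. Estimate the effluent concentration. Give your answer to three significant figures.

9.32 mg/L

Mass balance: 150000·0.03800 + 20200·Cₑ = 170200·1.140
→ Cₑ = (170200·1.140 − 150000·0.03800) / 20200 = 9.323 mg/L.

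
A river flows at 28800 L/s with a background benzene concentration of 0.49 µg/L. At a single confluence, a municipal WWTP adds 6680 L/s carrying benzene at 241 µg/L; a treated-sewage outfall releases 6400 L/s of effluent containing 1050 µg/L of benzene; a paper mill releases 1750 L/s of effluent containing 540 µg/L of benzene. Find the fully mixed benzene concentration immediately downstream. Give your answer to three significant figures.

Conservation of mass: C = (28800·0.4900 + 6680·241.0 + 6400·1050 + 1750·540.0) / 43630 = 9289000/43630 = 212.9 µg/L.

213 µg/L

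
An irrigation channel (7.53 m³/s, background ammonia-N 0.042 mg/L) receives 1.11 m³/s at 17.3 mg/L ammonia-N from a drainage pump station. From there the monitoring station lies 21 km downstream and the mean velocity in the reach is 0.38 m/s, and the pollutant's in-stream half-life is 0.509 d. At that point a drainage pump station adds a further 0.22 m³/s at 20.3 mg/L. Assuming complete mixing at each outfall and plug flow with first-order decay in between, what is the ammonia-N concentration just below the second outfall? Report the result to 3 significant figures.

Mass balance: C = (7.530·0.04200 + 1.110·17.30) / 8.640 = 19.52/8.640 = 2.259 mg/L; combined flow 8.640 m³/s.
Travel time t = 21·1000 / 0.38 = 55260 s = 15.35 h.
Half-life 0.509 d → k = ln 2 / 0.509 = 1.362 d⁻¹.
After decay, C = 2.259 × e^(−kt) = 2.259 × 0.4185 = 0.9455 mg/L.
Second outfall: C = (8.640·0.9455 + 0.2200·20.30)/8.860 = 1.426 mg/L.

1.43 mg/L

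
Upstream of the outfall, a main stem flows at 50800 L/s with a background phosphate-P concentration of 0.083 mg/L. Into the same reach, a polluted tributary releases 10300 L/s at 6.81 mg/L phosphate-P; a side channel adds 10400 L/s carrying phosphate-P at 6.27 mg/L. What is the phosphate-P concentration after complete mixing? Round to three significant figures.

Conservation of mass: C = (50800·0.08300 + 10300·6.810 + 10400·6.270) / 71500 = 139600/71500 = 1.952 mg/L.

1.95 mg/L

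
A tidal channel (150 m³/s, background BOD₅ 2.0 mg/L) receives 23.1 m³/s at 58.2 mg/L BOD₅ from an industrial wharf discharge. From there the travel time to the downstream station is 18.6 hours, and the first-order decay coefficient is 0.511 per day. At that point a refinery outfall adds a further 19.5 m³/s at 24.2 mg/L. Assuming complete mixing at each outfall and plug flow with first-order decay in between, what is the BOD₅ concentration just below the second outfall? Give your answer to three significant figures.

8.20 mg/L

Mixed concentration C = ΣQC/ΣQ = (150.0·2.000 + 23.10·58.20) / 173.1 = 1644/173.1 = 9.500 mg/L; combined flow 173.1 m³/s.
After decay, C = 9.500 × e^(−kt) = 9.500 × 0.6730 = 6.393 mg/L.
Second outfall: C = (173.1·6.393 + 19.50·24.20)/192.6 = 8.196 mg/L.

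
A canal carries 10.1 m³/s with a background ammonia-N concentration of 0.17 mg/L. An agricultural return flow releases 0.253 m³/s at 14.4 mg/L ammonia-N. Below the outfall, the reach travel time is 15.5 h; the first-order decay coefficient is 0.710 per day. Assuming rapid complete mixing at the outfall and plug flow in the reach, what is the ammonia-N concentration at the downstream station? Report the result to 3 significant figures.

Flow-weighted average: C = (10.10·0.1700 + 0.2530·14.40) / 10.35 = 5.360/10.35 = 0.5177 mg/L.
Decay over the reach: 0.5177·exp(−kt) = 0.5177·0.6322 = 0.3273 mg/L.

0.327 mg/L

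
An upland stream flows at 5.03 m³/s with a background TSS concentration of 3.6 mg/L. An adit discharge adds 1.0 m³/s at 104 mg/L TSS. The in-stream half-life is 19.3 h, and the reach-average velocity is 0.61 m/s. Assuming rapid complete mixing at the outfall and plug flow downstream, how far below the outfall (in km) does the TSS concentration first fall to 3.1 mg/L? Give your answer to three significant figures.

Conservation of mass: C = (5.030·3.600 + 1.000·104.0) / 6.030 = 122.1/6.030 = 20.25 mg/L.
Half-life 19.3 h → k = ln 2 / 19.3 = 0.03591 h⁻¹ = 0.8619 d⁻¹.
Set 20.25·exp(−k·t) = 3.1 → t = ln(20.25/3.1)/k = 188100 s = 52.26 h.
Distance = v·t = 0.61·188100 = 114800 m = 114.8 km.

115 km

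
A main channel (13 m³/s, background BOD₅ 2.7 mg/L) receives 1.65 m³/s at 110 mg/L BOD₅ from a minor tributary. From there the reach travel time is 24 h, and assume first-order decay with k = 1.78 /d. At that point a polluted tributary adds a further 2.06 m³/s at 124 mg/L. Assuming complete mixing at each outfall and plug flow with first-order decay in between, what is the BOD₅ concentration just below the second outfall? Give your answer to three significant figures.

Mixed concentration C = ΣQC/ΣQ = (13.00·2.700 + 1.650·110.0) / 14.65 = 216.6/14.65 = 14.78 mg/L; combined flow 14.65 m³/s.
After decay, C = 14.78 × e^(−kt) = 14.78 × 0.1686 = 2.493 mg/L.
At the second outfall, C = (14.65·2.493 + 2.060·124.0) / (14.65 + 2.060) = 17.47 mg/L.

17.5 mg/L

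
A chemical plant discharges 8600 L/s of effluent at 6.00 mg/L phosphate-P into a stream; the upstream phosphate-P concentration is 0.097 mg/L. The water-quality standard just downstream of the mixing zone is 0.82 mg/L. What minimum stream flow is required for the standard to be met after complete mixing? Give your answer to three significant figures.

Set C_mix = 0.82: (Q·0.09700 + 8600·6.000) / (Q + 8600) = 0.82
→ Q = 8600·(6.000 − 0.82)/(0.82 − 0.09700) = 61620 L/s.

61600 L/s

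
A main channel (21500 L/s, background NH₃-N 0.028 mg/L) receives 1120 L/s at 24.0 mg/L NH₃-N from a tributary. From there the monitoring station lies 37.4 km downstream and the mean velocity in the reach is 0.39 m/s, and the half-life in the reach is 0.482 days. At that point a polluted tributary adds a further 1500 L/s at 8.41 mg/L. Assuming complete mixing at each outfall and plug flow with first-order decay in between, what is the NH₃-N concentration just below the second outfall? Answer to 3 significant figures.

After mixing, C = (21500·0.02800 + 1120·24.00) / 22620 = 27480/22620 = 1.215 mg/L; combined flow 22620 L/s.
Travel time t = 37.4·1000 / 0.39 = 95900 s = 26.64 h.
Half-life 0.482 d → k = ln 2 / 0.482 = 1.438 d⁻¹.
After decay, C = 1.215 × e^(−kt) = 1.215 × 0.2027 = 0.2462 mg/L.
At the second outfall, C = (22620·0.2462 + 1500·8.410) / (22620 + 1500) = 0.7539 mg/L.

0.754 mg/L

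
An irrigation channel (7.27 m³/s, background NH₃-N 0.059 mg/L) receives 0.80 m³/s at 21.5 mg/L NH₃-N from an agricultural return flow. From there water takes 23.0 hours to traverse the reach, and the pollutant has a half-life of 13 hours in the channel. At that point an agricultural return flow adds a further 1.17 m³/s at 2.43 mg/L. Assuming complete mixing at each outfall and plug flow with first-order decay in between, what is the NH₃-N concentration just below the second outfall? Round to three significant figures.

0.867 mg/L

After mixing, C = (7.270·0.05900 + 0.8000·21.50) / 8.070 = 17.63/8.070 = 2.185 mg/L; combined flow 8.070 m³/s.
Half-life 13 h → k = ln 2 / 13 = 0.05332 h⁻¹ = 1.280 d⁻¹.
Decay over the reach: 2.185·exp(−kt) = 2.185·0.2934 = 0.6409 mg/L.
Second outfall: C = (8.070·0.6409 + 1.170·2.430)/9.240 = 0.8674 mg/L.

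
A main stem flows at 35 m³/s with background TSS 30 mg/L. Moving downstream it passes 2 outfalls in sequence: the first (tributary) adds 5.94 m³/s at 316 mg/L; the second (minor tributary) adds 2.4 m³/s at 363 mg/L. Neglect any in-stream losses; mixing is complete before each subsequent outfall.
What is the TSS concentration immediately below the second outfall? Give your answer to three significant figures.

After outfall 1: Q = 35.00 + 5.940 = 40.94 m³/s; C = (35.00·30.00 + 5.940·316.0)/40.94 = 71.50 mg/L.
After outfall 2: Q = 40.94 + 2.400 = 43.34 m³/s; C = (40.94·71.50 + 2.400·363.0)/43.34 = 87.64 mg/L.

87.6 mg/L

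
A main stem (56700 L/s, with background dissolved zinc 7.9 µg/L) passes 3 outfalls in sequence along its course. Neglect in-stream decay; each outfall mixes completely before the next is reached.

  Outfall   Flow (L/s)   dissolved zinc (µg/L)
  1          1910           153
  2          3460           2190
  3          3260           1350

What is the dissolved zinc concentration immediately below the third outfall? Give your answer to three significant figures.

After outfall 1: Q = 56700 + 1910 = 58610 L/s; C = (56700·7.900 + 1910·153.0)/58610 = 12.63 µg/L.
After outfall 2: Q = 58610 + 3460 = 62070 L/s; C = (58610·12.63 + 3460·2190)/62070 = 134.0 µg/L.
After outfall 3: Q = 62070 + 3260 = 65330 L/s; C = (62070·134.0 + 3260·1350)/65330 = 194.7 µg/L.

195 µg/L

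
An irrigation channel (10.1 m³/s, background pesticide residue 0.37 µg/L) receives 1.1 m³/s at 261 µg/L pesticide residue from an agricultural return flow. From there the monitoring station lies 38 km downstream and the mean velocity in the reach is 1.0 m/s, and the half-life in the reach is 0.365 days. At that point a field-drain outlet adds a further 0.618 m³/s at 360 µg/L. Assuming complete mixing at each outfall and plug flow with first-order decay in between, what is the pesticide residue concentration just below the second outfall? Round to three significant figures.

29.5 µg/L

Mixed concentration C = ΣQC/ΣQ = (10.10·0.3700 + 1.100·261.0) / 11.20 = 290.8/11.20 = 25.97 µg/L; combined flow 11.20 m³/s.
Travel time t = 38·1000 / 1.0 = 38000 s = 10.56 h.
Half-life 0.365 d → k = ln 2 / 0.365 = 1.899 d⁻¹.
Decay over the reach: 25.97·exp(−kt) = 25.97·0.4338 = 11.26 µg/L.
At the second outfall, C = (11.20·11.26 + 0.6180·360.0) / (11.20 + 0.6180) = 29.50 µg/L.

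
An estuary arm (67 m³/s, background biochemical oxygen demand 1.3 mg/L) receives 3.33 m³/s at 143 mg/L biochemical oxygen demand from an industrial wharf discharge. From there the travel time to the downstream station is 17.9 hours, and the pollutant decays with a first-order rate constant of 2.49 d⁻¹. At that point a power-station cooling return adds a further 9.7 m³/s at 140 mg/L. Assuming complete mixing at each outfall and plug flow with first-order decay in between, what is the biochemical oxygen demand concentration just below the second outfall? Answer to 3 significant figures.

Flow-weighted average: C = (67.00·1.300 + 3.330·143.0) / 70.33 = 563.3/70.33 = 8.009 mg/L; combined flow 70.33 m³/s.
First-order decay: C = 8.009·exp(−k·t) = 8.009·0.1561 = 1.250 mg/L.
Second outfall: C = (70.33·1.250 + 9.700·140.0)/80.03 = 18.07 mg/L.

18.1 mg/L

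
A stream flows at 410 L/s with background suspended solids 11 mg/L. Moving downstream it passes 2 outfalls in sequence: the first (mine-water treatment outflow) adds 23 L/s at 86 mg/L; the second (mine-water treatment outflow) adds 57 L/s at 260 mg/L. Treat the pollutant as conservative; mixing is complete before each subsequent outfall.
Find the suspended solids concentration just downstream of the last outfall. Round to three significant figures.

After outfall 1: Q = 410.0 + 23.00 = 433.0 L/s; C = (410.0·11.00 + 23.00·86.00)/433.0 = 14.98 mg/L.
After outfall 2: Q = 433.0 + 57.00 = 490.0 L/s; C = (433.0·14.98 + 57.00·260.0)/490.0 = 43.49 mg/L.

43.5 mg/L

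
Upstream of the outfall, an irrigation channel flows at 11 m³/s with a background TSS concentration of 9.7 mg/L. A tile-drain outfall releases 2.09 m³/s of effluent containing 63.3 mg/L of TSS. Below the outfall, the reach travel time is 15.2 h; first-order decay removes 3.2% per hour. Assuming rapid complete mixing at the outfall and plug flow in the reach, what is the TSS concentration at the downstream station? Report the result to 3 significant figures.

11.1 mg/L

Mass balance: C = (11.00·9.700 + 2.090·63.30) / 13.09 = 239.0/13.09 = 18.26 mg/L.
3.2%/h lost → k = −ln(1 − 0.032) = 0.03252 h⁻¹.
Decay over the reach: 18.26·exp(−kt) = 18.26·0.6100 = 11.14 mg/L.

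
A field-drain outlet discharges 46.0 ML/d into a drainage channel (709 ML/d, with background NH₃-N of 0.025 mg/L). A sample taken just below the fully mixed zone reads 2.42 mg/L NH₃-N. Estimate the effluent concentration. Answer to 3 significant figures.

39.3 mg/L

Mass balance: 709.0·0.02500 + 46.00·Cₑ = 755.0·2.420
→ Cₑ = (755.0·2.420 − 709.0·0.02500) / 46.00 = 39.33 mg/L.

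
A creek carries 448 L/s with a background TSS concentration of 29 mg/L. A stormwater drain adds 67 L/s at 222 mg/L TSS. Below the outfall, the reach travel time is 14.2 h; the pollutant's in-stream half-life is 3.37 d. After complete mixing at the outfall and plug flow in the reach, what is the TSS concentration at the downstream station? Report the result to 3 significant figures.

Conservation of mass: C = (448.0·29.00 + 67.00·222.0) / 515.0 = 27870/515.0 = 54.11 mg/L.
Half-life 3.37 d → k = ln 2 / 3.37 = 0.2057 d⁻¹.
After decay, C = 54.11 × e^(−kt) = 54.11 × 0.8854 = 47.91 mg/L.

47.9 mg/L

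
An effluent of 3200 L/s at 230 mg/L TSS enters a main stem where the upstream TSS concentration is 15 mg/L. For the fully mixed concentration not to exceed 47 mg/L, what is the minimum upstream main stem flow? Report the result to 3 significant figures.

Set C_mix = 47: (Q·15.00 + 3200·230.0) / (Q + 3200) = 47
→ Q = 3200·(230.0 − 47)/(47 − 15.00) = 18300 L/s.

18300 L/s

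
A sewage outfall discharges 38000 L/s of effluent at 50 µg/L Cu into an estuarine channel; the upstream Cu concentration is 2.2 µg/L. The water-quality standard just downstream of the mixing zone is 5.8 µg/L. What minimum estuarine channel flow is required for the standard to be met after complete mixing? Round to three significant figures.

Set C_mix = 5.8: (Q·2.200 + 38000·50.00) / (Q + 38000) = 5.8
→ Q = 38000·(50.00 − 5.8)/(5.8 − 2.200) = 466600 L/s.

467000 L/s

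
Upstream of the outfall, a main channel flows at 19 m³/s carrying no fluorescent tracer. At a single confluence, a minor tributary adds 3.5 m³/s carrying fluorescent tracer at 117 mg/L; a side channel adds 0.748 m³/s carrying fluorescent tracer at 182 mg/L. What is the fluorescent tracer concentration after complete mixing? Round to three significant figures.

23.5 mg/L

After mixing, C = (19.00·0 + 3.500·117.0 + 0.7480·182.0) / 23.25 = 545.6/23.25 = 23.47 mg/L.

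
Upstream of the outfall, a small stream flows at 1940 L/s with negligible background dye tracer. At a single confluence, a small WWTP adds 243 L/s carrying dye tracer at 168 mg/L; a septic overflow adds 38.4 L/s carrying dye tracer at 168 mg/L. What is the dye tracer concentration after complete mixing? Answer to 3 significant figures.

Mass balance: C = (1940·0 + 243.0·168.0 + 38.40·168.0) / 2221 = 47280/2221 = 21.28 mg/L.

21.3 mg/L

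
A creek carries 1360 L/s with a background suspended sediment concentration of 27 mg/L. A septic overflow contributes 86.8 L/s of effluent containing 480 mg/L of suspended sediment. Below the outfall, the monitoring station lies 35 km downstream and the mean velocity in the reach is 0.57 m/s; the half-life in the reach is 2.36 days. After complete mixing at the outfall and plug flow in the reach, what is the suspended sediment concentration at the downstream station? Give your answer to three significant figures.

Flow-weighted average: C = (1360·27.00 + 86.80·480.0) / 1447 = 78380/1447 = 54.18 mg/L.
Travel time t = 35·1000 / 0.57 = 61400 s = 17.06 h.
Half-life 2.36 d → k = ln 2 / 2.36 = 0.2937 d⁻¹.
After decay, C = 54.18 × e^(−kt) = 54.18 × 0.8116 = 43.97 mg/L.

44.0 mg/L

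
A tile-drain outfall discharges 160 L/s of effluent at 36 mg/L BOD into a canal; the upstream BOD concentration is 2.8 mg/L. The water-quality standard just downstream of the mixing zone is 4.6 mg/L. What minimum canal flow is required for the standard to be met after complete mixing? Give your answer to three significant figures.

2790 L/s

Set C_mix = 4.6: (Q·2.800 + 160.0·36.00) / (Q + 160.0) = 4.6
→ Q = 160.0·(36.00 − 4.6)/(4.6 − 2.800) = 2791 L/s.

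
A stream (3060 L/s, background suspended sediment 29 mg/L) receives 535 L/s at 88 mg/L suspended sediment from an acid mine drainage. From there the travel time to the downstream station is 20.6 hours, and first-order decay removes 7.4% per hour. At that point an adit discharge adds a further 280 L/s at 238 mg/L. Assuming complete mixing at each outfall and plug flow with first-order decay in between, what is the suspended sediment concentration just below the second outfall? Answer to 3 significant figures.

24.4 mg/L

Flow-weighted average: C = (3060·29.00 + 535.0·88.00) / 3595 = 135800/3595 = 37.78 mg/L; combined flow 3595 L/s.
7.4%/h lost → k = −ln(1 − 0.074) = 0.07688 h⁻¹.
Decay over the reach: 37.78·exp(−kt) = 37.78·0.2052 = 7.753 mg/L.
Second outfall: C = (3595·7.753 + 280.0·238.0)/3875 = 24.39 mg/L.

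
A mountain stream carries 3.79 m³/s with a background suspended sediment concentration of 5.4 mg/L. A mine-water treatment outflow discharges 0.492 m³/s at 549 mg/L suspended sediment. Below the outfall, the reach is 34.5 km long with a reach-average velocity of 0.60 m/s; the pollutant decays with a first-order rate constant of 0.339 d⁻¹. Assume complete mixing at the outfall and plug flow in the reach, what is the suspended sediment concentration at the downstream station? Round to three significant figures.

Mixed concentration C = ΣQC/ΣQ = (3.790·5.400 + 0.4920·549.0) / 4.282 = 290.6/4.282 = 67.86 mg/L.
Travel time t = 34.5·1000 / 0.60 = 57500 s = 15.97 h.
First-order decay: C = 67.86·exp(−k·t) = 67.86·0.7980 = 54.15 mg/L.

54.2 mg/L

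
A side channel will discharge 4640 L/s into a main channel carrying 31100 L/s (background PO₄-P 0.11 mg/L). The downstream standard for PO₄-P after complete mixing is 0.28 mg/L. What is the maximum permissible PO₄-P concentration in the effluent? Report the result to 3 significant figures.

1.42 mg/L

At the limit, (Qr·Cr + Qe·Cₑ)/(Qr + Qe) = 0.28:
Cₑ = (35740·0.28 − 31100·0.1100) / 4640 = 1.419 mg/L.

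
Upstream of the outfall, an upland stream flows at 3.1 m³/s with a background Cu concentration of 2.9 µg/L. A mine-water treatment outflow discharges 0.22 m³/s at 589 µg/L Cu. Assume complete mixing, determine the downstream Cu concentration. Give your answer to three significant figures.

41.7 µg/L

Conservation of mass: C = (3.100·2.900 + 0.2200·589.0) / 3.320 = 138.6/3.320 = 41.74 µg/L.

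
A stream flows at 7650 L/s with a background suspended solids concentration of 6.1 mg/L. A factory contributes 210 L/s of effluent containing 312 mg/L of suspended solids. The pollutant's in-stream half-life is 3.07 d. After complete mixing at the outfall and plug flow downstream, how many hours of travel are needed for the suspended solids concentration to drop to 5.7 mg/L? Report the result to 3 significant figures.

Mass balance: C = (7650·6.100 + 210.0·312.0) / 7860 = 112200/7860 = 14.27 mg/L.
Half-life 3.07 d → k = ln 2 / 3.07 = 0.2258 d⁻¹.
14.27·exp(−k·t) = 5.7 → t = ln(14.27/5.7)/k = 351300 s = 97.57 h.

97.6 h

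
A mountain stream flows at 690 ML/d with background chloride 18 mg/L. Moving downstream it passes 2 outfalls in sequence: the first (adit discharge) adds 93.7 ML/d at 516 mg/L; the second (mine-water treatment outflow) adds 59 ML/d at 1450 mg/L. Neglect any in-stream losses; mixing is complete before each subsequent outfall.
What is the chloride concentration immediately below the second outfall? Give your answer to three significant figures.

Outfall 1: combined Q = 783.7 ML/d; C = (690.0·18.00 + 93.70·516.0)/783.7 = 77.54 mg/L.
Outfall 2: combined Q = 842.7 ML/d; C = (783.7·77.54 + 59.00·1450)/842.7 = 173.6 mg/L.

174 mg/L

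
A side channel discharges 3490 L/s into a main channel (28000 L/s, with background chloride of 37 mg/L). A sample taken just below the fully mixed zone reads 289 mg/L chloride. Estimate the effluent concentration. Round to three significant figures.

2310 mg/L

Mass balance: 28000·37.00 + 3490·Cₑ = 31490·289.0
→ Cₑ = (31490·289.0 − 28000·37.00) / 3490 = 2311 mg/L.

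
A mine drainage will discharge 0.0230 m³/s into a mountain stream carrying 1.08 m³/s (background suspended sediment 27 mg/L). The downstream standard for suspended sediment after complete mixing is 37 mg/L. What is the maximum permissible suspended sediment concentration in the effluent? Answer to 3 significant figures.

At the limit, (Qr·Cr + Qe·Cₑ)/(Qr + Qe) = 37:
Cₑ = (1.103·37 − 1.080·27.00) / 0.02300 = 506.6 mg/L.

507 mg/L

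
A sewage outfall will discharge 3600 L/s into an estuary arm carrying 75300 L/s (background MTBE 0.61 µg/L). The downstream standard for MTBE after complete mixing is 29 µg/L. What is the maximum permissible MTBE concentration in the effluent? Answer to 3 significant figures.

623 µg/L

At the limit, (Qr·Cr + Qe·Cₑ)/(Qr + Qe) = 29:
Cₑ = (78900·29 − 75300·0.6100) / 3600 = 622.8 µg/L.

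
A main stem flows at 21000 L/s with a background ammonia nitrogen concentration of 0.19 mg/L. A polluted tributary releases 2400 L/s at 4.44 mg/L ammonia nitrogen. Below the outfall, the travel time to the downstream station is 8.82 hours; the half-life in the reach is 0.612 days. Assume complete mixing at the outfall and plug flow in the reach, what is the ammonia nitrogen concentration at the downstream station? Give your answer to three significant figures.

Mixed concentration C = ΣQC/ΣQ = (21000·0.1900 + 2400·4.440) / 23400 = 14650/23400 = 0.6259 mg/L.
Half-life 0.612 d → k = ln 2 / 0.612 = 1.133 d⁻¹.
Decay over the reach: 0.6259·exp(−kt) = 0.6259·0.6595 = 0.4128 mg/L.

0.413 mg/L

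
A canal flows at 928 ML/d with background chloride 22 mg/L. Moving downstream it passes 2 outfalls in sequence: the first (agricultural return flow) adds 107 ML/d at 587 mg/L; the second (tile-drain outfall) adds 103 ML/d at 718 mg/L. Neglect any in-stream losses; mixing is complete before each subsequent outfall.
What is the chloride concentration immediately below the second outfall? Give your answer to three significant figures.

Below outfall 1: Q → 1035 ML/d, C = (928.0·22.00 + 107.0·587.0)/1035 = 80.41 mg/L.
Below outfall 2: Q → 1138 ML/d, C = (1035·80.41 + 103.0·718.0)/1138 = 138.1 mg/L.

138 mg/L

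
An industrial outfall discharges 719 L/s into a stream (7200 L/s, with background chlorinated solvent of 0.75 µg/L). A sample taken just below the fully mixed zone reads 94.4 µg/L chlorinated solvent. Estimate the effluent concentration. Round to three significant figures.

1030 µg/L

Mass balance: 7200·0.7500 + 719.0·Cₑ = 7919·94.40
→ Cₑ = (7919·94.40 − 7200·0.7500) / 719.0 = 1032 µg/L.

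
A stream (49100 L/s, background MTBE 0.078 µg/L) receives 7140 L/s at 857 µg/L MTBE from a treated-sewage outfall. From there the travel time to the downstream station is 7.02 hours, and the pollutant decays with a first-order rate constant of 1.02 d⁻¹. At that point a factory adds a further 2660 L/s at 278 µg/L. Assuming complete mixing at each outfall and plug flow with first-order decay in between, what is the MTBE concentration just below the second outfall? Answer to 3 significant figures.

Conservation of mass: C = (49100·0.07800 + 7140·857.0) / 56240 = 6123000/56240 = 108.9 µg/L; combined flow 56240 L/s.
Decay over the reach: 108.9·exp(−kt) = 108.9·0.7420 = 80.79 µg/L.
Second outfall: C = (56240·80.79 + 2660·278.0)/58900 = 89.69 µg/L.

89.7 µg/L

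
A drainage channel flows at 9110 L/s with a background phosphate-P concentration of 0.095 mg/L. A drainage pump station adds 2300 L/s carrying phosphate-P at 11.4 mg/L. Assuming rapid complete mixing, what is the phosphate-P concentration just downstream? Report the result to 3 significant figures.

2.37 mg/L

After mixing, C = (9110·0.09500 + 2300·11.40) / 11410 = 27090/11410 = 2.374 mg/L.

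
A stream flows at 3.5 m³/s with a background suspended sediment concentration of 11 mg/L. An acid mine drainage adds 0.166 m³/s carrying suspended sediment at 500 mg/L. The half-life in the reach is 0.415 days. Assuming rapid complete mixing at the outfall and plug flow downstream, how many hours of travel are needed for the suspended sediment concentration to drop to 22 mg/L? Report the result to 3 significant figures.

5.89 h

Conservation of mass: C = (3.500·11.00 + 0.1660·500.0) / 3.666 = 121.5/3.666 = 33.14 mg/L.
Half-life 0.415 d → k = ln 2 / 0.415 = 1.670 d⁻¹.
33.14·exp(−k·t) = 22 → t = ln(33.14/22)/k = 21200 s = 5.888 h.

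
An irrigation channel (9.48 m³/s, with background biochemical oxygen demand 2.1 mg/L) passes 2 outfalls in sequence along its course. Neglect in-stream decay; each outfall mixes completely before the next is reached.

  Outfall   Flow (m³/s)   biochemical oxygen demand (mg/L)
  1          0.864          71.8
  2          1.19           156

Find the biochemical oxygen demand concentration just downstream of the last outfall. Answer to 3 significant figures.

23.2 mg/L

Outfall 1: combined Q = 10.34 m³/s; C = (9.480·2.100 + 0.8640·71.80)/10.34 = 7.922 mg/L.
Outfall 2: combined Q = 11.53 m³/s; C = (10.34·7.922 + 1.190·156.0)/11.53 = 23.20 mg/L.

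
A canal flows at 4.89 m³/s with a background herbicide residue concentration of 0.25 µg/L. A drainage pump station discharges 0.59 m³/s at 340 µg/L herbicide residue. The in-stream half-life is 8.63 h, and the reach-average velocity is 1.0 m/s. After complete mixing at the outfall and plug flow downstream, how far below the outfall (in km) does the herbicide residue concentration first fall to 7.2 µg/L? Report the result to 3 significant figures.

Mass balance: C = (4.890·0.2500 + 0.5900·340.0) / 5.480 = 201.8/5.480 = 36.83 µg/L.
Half-life 8.63 h → k = ln 2 / 8.63 = 0.08032 h⁻¹ = 1.928 d⁻¹.
Set 36.83·exp(−k·t) = 7.2 → t = ln(36.83/7.2)/k = 73160 s = 20.32 h.
Distance = v·t = 1.0·73160 = 73160 m = 73.16 km.

73.2 km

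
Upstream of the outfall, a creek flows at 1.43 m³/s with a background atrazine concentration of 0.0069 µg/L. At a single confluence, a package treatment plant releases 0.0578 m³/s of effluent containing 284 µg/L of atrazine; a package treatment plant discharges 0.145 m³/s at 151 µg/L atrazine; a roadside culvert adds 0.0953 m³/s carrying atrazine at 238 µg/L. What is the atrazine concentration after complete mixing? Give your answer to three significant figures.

After mixing, C = (1.430·0.006900 + 0.05780·284.0 + 0.1450·151.0 + 0.09530·238.0) / 1.728 = 61.00/1.728 = 35.30 µg/L.

35.3 µg/L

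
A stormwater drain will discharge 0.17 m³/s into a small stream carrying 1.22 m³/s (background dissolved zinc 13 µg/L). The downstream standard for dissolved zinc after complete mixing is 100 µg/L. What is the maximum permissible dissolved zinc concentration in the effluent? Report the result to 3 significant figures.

At the limit, (Qr·Cr + Qe·Cₑ)/(Qr + Qe) = 100:
Cₑ = (1.390·100 − 1.220·13.00) / 0.1700 = 724.4 µg/L.

724 µg/L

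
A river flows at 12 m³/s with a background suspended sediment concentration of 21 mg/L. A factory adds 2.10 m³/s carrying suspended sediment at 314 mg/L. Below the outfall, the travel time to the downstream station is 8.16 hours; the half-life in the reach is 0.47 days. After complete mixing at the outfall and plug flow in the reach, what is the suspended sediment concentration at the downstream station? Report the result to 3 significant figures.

After mixing, C = (12.00·21.00 + 2.100·314.0) / 14.10 = 911.4/14.10 = 64.64 mg/L.
Half-life 0.47 d → k = ln 2 / 0.47 = 1.475 d⁻¹.
First-order decay: C = 64.64·exp(−k·t) = 64.64·0.6057 = 39.15 mg/L.

39.1 mg/L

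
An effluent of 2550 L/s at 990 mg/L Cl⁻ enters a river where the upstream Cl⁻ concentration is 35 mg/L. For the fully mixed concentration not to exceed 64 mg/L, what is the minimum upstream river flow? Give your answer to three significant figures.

Set C_mix = 64: (Q·35.00 + 2550·990.0) / (Q + 2550) = 64
→ Q = 2550·(990.0 − 64)/(64 − 35.00) = 81420 L/s.

81400 L/s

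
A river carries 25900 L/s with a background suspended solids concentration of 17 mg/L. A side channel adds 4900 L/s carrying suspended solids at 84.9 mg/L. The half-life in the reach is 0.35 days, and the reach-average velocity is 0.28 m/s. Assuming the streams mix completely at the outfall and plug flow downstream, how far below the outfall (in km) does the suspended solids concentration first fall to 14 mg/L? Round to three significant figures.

Flow-weighted average: C = (25900·17.00 + 4900·84.90) / 30800 = 856300/30800 = 27.80 mg/L.
Half-life 0.35 d → k = ln 2 / 0.35 = 1.980 d⁻¹.
Set 27.80·exp(−k·t) = 14 → t = ln(27.80/14)/k = 29930 s = 8.314 h.
Distance = v·t = 0.28·29930 = 8381 m = 8.381 km.

8.38 km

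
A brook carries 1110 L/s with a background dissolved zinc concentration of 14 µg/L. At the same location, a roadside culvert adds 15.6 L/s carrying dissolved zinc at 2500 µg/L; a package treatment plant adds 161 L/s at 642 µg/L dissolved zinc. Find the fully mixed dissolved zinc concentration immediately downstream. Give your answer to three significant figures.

123 µg/L

Flow-weighted average: C = (1110·14.00 + 15.60·2500 + 161.0·642.0) / 1287 = 157900/1287 = 122.7 µg/L.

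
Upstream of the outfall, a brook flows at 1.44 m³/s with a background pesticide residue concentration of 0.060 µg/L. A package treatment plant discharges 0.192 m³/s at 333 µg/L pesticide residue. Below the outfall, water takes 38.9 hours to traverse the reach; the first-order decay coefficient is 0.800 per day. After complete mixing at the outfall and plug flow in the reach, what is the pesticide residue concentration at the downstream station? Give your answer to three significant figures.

10.7 µg/L

Mixed concentration C = ΣQC/ΣQ = (1.440·0.06000 + 0.1920·333.0) / 1.632 = 64.02/1.632 = 39.23 µg/L.
After decay, C = 39.23 × e^(−kt) = 39.23 × 0.2734 = 10.73 µg/L.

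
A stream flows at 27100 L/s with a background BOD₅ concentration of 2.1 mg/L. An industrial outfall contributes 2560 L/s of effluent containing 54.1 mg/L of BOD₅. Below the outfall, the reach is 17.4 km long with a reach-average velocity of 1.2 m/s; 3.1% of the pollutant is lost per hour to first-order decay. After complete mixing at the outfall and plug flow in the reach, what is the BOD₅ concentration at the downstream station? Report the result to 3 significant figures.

Mixed concentration C = ΣQC/ΣQ = (27100·2.100 + 2560·54.10) / 29660 = 195400/29660 = 6.588 mg/L.
Travel time t = 17.4·1000 / 1.2 = 14500 s = 4.028 h.
3.1%/h lost → k = −ln(1 − 0.031) = 0.03149 h⁻¹.
First-order decay: C = 6.588·exp(−k·t) = 6.588·0.8809 = 5.803 mg/L.

5.80 mg/L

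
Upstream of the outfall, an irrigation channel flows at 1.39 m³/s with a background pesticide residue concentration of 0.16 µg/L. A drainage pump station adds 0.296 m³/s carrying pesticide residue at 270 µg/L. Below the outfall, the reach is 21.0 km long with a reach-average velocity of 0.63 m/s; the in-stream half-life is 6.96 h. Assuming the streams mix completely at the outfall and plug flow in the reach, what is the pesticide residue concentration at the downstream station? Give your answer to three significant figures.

Conservation of mass: C = (1.390·0.1600 + 0.2960·270.0) / 1.686 = 80.14/1.686 = 47.53 µg/L.
Travel time t = 21.0·1000 / 0.63 = 33330 s = 9.259 h.
Half-life 6.96 h → k = ln 2 / 6.96 = 0.09959 h⁻¹ = 2.390 d⁻¹.
Applying C = C₀e^(−kt): 47.53 × 0.3977 = 18.90 µg/L.

18.9 µg/L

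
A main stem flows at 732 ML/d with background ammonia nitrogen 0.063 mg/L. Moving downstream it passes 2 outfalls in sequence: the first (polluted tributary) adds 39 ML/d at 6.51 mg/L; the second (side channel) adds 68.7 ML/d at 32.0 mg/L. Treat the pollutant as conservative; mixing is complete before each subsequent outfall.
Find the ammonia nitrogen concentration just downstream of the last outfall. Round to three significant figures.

2.98 mg/L

Below outfall 1: Q → 771.0 ML/d, C = (732.0·0.06300 + 39.00·6.510)/771.0 = 0.3891 mg/L.
Below outfall 2: Q → 839.7 ML/d, C = (771.0·0.3891 + 68.70·32.00)/839.7 = 2.975 mg/L.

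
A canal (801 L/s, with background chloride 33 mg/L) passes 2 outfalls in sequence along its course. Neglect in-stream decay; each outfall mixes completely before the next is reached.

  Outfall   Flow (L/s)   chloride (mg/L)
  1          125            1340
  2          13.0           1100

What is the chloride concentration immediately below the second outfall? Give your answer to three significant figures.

222 mg/L

Below outfall 1: Q → 926.0 L/s, C = (801.0·33.00 + 125.0·1340)/926.0 = 209.4 mg/L.
Below outfall 2: Q → 939.0 L/s, C = (926.0·209.4 + 13.00·1100)/939.0 = 221.8 mg/L.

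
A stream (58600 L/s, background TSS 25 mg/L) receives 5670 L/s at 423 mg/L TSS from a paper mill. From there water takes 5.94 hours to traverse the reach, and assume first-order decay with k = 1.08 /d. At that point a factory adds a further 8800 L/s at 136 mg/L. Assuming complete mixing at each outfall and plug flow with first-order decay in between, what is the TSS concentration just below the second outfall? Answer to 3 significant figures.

Conservation of mass: C = (58600·25.00 + 5670·423.0) / 64270 = 3863000/64270 = 60.11 mg/L; combined flow 64270 L/s.
Applying C = C₀e^(−kt): 60.11 × 0.7654 = 46.01 mg/L.
Second outfall: C = (64270·46.01 + 8800·136.0)/73070 = 56.85 mg/L.

56.8 mg/L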